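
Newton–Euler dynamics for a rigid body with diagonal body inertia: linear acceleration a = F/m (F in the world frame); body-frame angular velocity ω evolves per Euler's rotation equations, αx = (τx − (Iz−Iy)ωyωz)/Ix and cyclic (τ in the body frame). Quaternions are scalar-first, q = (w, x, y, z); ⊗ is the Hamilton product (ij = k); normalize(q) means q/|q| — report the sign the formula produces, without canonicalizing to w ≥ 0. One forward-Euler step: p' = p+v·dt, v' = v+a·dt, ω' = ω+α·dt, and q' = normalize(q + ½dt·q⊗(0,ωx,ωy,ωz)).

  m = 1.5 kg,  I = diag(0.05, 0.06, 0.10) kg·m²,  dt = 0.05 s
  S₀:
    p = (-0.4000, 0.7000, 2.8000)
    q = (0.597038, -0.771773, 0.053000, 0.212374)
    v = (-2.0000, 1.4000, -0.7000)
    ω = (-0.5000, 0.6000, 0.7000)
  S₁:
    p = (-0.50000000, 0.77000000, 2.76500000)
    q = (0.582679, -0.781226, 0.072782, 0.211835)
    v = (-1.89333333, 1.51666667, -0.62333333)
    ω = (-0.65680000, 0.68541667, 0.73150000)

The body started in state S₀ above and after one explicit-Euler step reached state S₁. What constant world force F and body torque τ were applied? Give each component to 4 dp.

F = (3.2000, 3.5000, 2.3000)
τ = (-0.1400, 0.1200, 0.0600)

Δv = v₁−v₀ = (0.10666667, 0.11666667, 0.07666667)
m·(v₁−v₀)/dt = (3.2000, 3.5000, 2.3000)
Δω = ω₁−ω₀ = (-0.15680000, 0.08541667, 0.03150000)
I·α + gyro = (-0.1400, 0.1200, 0.0600)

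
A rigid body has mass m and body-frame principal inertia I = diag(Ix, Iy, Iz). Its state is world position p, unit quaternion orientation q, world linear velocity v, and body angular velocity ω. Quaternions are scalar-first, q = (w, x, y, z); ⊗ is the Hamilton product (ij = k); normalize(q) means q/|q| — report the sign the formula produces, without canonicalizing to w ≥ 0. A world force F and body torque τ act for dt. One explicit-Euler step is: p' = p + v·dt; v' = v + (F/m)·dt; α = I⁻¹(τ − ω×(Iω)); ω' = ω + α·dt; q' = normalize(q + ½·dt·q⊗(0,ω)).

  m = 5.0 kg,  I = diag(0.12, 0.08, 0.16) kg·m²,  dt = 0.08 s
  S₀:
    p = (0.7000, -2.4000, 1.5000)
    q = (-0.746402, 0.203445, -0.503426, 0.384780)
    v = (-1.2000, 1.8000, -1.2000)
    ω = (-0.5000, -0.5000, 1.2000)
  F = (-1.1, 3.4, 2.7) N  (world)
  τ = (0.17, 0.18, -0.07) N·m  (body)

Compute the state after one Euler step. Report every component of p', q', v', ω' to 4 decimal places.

p' = (0.6040, -2.2560, 1.4040)
q' = (-0.7697, 0.2016, -0.5052, 0.3343)
v' = (-1.2176, 1.8544, -1.1568)
ω' = (-0.3547, -0.3440, 1.1700)

linear accel F/m = (-0.2200, 0.6800, 0.5400)
p + v·dt = (0.6040, -2.2560, 1.4040)
v + (F/m)dt = (-1.2176, 1.8544, -1.1568)
ω×(Iω) gyroscopic = (-0.0480, 0.0240, -0.0100)
angular accel α = (1.8167, 1.9500, -0.3750)
ω + α·dt = (-0.3547, -0.3440, 1.1700)
Hamilton product q⊗(0,ω) = (-0.6117265, -0.0385202, -0.0633230, -1.2491179)
q + ½dt·q⊗(0,ω), renormalized = (-0.7697, 0.2016, -0.5052, 0.3343)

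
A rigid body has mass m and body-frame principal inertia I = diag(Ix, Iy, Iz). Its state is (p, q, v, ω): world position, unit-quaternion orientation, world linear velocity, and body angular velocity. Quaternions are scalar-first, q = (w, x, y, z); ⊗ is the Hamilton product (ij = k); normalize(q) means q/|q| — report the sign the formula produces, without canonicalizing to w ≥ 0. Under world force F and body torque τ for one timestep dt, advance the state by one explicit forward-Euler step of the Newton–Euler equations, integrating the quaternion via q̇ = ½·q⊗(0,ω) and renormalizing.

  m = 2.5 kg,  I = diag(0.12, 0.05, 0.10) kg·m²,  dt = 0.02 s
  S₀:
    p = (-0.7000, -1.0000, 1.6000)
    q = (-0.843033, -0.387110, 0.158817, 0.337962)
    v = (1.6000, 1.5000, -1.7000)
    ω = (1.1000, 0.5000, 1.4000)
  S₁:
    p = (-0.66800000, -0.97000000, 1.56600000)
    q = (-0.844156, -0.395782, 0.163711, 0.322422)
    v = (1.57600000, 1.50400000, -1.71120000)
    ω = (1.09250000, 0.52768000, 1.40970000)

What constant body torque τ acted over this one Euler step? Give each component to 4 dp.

ω₁ − ω₀ = (-0.00750000, 0.02768000, 0.00970000)
gyro term ω₀×Iω₀ = (0.0350, 0.0308, -0.0385)
applied torque τ = (-0.0100, 0.1000, 0.0100)

τ = (-0.0100, 0.1000, 0.0100)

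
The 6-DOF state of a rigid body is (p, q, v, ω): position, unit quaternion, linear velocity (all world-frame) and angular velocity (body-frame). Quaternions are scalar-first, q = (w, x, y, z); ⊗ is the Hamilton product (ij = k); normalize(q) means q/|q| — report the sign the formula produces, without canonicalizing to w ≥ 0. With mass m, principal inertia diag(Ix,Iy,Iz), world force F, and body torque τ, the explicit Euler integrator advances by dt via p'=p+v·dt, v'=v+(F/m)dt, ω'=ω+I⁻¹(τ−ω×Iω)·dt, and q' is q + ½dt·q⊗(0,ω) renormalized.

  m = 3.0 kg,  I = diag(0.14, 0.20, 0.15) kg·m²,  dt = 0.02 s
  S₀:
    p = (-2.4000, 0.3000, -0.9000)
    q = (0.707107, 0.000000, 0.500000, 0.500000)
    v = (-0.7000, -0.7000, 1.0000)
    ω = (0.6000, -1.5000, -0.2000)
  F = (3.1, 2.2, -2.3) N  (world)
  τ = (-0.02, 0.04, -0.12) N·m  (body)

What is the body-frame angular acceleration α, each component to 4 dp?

α = (-0.0357, 0.1940, -0.4400)

gyro term ω×Iω = (-0.0150, 0.0012, -0.0540)
(τ − ω×Iω)/I = (-0.0357, 0.1940, -0.4400)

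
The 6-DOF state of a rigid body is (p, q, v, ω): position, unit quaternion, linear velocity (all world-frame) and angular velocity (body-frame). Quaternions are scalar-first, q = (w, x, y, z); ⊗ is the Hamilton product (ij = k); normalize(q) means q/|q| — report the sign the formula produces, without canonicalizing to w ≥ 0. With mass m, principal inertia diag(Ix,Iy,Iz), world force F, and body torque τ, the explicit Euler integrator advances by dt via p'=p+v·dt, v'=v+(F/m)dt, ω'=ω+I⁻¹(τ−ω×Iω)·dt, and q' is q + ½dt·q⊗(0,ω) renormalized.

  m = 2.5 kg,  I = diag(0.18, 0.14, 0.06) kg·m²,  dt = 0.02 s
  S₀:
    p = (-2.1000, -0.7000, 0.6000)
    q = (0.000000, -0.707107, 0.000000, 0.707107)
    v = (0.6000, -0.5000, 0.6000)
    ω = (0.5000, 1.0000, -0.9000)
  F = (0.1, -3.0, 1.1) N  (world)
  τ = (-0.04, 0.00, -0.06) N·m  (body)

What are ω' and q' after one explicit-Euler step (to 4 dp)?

ω' = (0.4876, 1.0077, -0.9133)
q' = (0.0099, -0.7141, -0.0028, 0.7000)

ω×(Iω) gyroscopic = (0.0720, -0.0540, -0.0200)
α = I⁻¹(τ − ω×Iω) = (-0.6222, 0.3857, -0.6667)
ω + α·dt = (0.4876, 1.0077, -0.9133)
q⊗(0,ω) = (0.9899498, -0.7071070, -0.2828428, -0.7071070)
q' = normalize(q + ½dt·q⊗(0,ω)) = (0.0099, -0.7141, -0.0028, 0.7000)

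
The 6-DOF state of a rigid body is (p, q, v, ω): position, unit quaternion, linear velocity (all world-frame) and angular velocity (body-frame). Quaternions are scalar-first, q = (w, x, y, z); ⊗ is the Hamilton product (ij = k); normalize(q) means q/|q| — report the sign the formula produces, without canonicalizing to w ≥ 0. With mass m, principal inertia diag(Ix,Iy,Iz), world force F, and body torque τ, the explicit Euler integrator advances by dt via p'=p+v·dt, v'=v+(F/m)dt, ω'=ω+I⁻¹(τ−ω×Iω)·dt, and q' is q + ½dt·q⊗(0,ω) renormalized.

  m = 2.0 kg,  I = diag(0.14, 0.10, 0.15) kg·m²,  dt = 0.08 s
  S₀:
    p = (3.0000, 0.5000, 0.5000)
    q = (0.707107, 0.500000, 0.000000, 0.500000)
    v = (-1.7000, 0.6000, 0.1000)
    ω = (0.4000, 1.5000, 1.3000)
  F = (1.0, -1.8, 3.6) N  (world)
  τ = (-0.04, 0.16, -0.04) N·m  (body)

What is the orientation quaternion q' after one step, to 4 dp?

Hamilton product q⊗(0,ω) = (-0.8500000, -0.4671572, 0.6106605, 1.6692391)
updated quaternion q' = (0.6709, 0.4797, 0.0243, 0.5649)

q' = (0.6709, 0.4797, 0.0243, 0.5649)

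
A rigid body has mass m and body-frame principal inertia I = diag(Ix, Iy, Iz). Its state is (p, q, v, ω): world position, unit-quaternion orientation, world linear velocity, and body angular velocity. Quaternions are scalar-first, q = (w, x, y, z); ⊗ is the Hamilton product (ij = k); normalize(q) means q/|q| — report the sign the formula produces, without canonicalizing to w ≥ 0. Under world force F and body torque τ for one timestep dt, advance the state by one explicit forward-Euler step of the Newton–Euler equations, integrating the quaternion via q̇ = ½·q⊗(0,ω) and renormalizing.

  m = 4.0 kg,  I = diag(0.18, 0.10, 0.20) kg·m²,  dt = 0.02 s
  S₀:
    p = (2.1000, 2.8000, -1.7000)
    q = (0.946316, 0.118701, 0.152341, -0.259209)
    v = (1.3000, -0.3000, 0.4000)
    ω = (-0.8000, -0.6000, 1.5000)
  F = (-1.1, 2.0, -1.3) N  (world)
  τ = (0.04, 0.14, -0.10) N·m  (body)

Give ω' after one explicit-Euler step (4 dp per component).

precession coupling ω×(Iω) = (-0.0900, 0.0240, -0.0384)
(τ − ω×Iω)/I = (0.7222, 1.1600, -0.3080)
ω' = ω + α·dt = (-0.7856, -0.5768, 1.4938)

ω' = (-0.7856, -0.5768, 1.4938)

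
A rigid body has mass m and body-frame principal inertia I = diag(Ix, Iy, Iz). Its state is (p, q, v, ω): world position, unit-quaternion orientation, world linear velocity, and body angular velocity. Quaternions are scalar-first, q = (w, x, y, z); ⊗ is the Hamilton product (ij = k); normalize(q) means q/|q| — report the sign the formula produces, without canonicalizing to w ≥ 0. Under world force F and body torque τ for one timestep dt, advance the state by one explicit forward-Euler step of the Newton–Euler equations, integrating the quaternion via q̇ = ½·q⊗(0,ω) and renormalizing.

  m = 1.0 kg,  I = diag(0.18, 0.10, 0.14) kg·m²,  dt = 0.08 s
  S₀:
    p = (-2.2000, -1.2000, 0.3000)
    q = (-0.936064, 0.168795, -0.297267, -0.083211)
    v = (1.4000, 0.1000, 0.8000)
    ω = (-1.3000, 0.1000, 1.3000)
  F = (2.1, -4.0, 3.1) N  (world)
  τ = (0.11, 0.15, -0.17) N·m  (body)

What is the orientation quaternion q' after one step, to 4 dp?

q⊗(0,ω) = (0.3573345, 0.8387572, -0.2048656, -1.5864508)
q + ½dt·q⊗(0,ω), renormalized = (-0.9193, 0.2018, -0.3046, -0.1463)

q' = (-0.9193, 0.2018, -0.3046, -0.1463)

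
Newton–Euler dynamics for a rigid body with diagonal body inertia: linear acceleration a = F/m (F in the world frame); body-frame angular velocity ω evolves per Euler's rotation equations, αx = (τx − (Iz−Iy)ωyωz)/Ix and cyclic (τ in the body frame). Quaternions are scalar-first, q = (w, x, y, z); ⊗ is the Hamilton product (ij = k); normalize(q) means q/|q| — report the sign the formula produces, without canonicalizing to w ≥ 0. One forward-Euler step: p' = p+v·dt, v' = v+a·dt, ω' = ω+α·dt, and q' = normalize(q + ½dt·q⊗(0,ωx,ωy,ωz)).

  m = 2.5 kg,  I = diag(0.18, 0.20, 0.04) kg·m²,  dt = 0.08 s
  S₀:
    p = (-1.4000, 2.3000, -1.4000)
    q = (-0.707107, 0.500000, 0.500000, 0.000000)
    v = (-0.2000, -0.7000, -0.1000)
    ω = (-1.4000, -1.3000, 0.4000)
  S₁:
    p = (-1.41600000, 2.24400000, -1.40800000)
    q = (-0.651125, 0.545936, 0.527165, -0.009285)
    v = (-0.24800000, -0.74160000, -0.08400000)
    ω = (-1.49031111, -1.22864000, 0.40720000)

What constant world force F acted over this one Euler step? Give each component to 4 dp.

Δv = v₁−v₀ = (-0.04800000, -0.04160000, 0.01600000)
applied force F = (-1.5000, -1.3000, 0.5000)

F = (-1.5000, -1.3000, 0.5000)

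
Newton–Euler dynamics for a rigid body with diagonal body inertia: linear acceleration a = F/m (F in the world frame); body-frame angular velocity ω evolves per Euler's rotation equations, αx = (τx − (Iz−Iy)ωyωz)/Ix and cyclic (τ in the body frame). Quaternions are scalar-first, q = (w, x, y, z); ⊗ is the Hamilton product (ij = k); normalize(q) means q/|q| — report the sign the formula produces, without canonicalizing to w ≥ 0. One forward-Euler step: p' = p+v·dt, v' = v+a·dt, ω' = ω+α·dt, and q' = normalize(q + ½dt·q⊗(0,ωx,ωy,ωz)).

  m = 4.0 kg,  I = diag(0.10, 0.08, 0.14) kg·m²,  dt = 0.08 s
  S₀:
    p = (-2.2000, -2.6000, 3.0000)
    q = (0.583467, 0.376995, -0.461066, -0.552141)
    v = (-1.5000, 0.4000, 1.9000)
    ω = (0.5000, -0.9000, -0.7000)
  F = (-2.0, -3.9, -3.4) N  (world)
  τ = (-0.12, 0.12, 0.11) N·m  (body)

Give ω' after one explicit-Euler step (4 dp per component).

(τ − ω×Iω)/I = (-1.5780, 1.3250, 0.7214)
ω' = ω + α·dt = (0.3738, -0.7940, -0.6423)

ω' = (0.3738, -0.7940, -0.6423)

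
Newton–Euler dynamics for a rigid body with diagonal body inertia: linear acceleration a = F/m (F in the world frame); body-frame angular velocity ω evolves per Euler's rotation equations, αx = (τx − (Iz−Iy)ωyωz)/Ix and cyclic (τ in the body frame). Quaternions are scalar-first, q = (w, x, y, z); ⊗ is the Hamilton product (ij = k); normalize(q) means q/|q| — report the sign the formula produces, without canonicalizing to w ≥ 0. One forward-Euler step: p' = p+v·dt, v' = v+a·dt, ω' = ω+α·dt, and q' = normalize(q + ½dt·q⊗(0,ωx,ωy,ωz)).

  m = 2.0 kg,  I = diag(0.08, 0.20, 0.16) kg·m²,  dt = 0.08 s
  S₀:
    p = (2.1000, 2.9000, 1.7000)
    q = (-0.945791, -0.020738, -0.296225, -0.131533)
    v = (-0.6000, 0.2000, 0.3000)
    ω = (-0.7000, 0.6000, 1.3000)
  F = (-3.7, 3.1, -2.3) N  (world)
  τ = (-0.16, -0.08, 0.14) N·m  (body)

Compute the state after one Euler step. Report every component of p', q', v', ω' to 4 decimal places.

p' = (2.0520, 2.9160, 1.7240)
q' = (-0.9305, -0.0065, -0.3135, -0.1891)
v' = (-0.7480, 0.3240, 0.2080)
ω' = (-0.8288, 0.5389, 1.3952)

a = F/m = (-1.8500, 1.5500, -1.1500)
p' = p + v·dt = (2.0520, 2.9160, 1.7240)
v + (F/m)dt = (-0.7480, 0.3240, 0.2080)
ω×(Iω) gyroscopic = (-0.0312, 0.0728, -0.0504)
angular accel α = (-1.6100, -0.7640, 1.1900)
new body rate ω' = (-0.8288, 0.5389, 1.3952)
q⊗(0,ω) = (0.3342113, 0.3558810, -0.4484421, -1.4493286)
q + ½dt·q⊗(0,ω), renormalized = (-0.9305, -0.0065, -0.3135, -0.1891)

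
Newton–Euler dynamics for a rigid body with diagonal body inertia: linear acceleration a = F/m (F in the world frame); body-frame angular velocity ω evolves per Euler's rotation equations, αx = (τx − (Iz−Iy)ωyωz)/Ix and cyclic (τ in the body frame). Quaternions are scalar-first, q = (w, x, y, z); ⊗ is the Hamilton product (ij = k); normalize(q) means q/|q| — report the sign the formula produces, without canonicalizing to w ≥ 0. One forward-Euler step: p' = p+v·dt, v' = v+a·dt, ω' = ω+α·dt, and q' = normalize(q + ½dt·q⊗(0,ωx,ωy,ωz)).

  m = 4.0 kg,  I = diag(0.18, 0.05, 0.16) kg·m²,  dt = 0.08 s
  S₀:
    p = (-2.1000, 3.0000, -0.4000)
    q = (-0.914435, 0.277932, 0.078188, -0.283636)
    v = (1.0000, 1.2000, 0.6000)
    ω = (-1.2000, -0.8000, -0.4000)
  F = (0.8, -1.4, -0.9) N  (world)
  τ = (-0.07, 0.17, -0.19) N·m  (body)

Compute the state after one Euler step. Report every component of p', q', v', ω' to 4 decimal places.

p' = (-2.0200, 3.0960, -0.3520)
q' = (-0.9015, 0.3109, 0.1253, -0.2737)
v' = (1.0160, 1.1720, 0.5820)
ω' = (-1.2468, -0.5434, -0.4326)

p + v·dt = (-2.0200, 3.0960, -0.3520)
v + (F/m)dt = (1.0160, 1.1720, 0.5820)
gyro term ω×Iω = (0.0352, 0.0096, -0.1248)
α = I⁻¹(τ − ω×Iω) = (-0.5844, 3.2080, -0.4075)
ω + α·dt = (-1.2468, -0.5434, -0.4326)
2q̇ = q⊗(0,ω) = (0.2826144, 0.8391380, 1.1830840, 0.2372540)
q' = normalize(q + ½dt·q⊗(0,ω)) = (-0.9015, 0.3109, 0.1253, -0.2737)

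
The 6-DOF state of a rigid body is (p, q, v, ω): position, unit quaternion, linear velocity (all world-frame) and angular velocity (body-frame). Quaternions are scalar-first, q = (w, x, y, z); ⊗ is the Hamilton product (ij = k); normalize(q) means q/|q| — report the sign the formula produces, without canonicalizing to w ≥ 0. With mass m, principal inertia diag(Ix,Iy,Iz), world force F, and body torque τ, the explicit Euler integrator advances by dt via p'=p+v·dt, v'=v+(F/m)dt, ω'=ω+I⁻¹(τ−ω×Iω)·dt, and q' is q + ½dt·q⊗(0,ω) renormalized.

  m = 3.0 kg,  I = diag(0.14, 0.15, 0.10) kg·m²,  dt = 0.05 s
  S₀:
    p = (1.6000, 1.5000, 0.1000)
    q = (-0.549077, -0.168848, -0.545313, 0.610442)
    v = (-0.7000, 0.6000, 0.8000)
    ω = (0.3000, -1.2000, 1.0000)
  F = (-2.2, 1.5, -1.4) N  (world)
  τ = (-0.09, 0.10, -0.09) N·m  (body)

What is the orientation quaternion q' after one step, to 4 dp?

q⊗(0,ω) = (-1.2141632, 0.0224943, 1.0108730, -0.1828655)
q + ½dt·q⊗(0,ω), renormalized = (-0.5790, -0.1682, -0.5196, 0.6054)

q' = (-0.5790, -0.1682, -0.5196, 0.6054)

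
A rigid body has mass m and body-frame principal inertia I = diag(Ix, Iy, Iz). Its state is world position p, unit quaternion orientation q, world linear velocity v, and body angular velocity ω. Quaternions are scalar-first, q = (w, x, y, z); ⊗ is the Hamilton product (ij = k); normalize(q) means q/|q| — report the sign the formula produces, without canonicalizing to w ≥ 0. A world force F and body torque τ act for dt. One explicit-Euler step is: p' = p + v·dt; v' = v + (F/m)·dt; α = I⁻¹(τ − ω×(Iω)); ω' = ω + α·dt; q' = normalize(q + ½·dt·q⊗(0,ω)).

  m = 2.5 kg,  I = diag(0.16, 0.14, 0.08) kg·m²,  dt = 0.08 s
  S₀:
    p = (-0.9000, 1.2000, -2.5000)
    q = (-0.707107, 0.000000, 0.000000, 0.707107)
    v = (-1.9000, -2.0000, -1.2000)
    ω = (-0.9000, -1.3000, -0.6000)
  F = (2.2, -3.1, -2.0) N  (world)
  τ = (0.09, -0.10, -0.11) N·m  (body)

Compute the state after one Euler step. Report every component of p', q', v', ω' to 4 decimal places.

p' = (-1.0520, 1.0400, -2.5960)
q' = (-0.6886, 0.0621, 0.0113, 0.7224)
v' = (-1.8296, -2.0992, -1.2640)
ω' = (-0.8316, -1.3818, -0.6866)

a = (0.8800, -1.2400, -0.8000)
p' = p + v·dt = (-1.0520, 1.0400, -2.5960)
v + (F/m)dt = (-1.8296, -2.0992, -1.2640)
precession coupling ω×(Iω) = (-0.0468, 0.0432, -0.0234)
α = I⁻¹(τ − ω×Iω) = (0.8550, -1.0229, -1.0825)
ω + α·dt = (-0.8316, -1.3818, -0.6866)
Hamilton product q⊗(0,ω) = (0.4242642, 1.5556354, 0.2828428, 0.4242642)
q + ½dt·q⊗(0,ω), renormalized = (-0.6886, 0.0621, 0.0113, 0.7224)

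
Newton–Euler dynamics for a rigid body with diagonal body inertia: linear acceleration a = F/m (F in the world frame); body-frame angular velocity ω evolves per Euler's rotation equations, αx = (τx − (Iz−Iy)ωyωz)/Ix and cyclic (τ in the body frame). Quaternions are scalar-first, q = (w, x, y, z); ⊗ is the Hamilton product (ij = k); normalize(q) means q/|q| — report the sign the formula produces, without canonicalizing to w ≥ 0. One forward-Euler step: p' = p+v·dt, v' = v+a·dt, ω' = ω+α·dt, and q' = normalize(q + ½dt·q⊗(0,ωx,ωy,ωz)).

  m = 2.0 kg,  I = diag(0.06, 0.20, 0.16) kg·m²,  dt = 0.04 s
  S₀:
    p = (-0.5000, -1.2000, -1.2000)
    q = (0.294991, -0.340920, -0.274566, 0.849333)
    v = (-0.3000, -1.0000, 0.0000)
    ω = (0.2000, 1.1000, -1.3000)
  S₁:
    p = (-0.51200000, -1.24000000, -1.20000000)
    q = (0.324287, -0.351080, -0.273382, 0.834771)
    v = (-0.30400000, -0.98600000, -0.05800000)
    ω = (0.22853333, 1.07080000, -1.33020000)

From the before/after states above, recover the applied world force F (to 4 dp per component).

Δv = v₁−v₀ = (-0.00400000, 0.01400000, -0.05800000)
F = m·Δv/dt = (-0.2000, 0.7000, -2.9000)

F = (-0.2000, 0.7000, -2.9000)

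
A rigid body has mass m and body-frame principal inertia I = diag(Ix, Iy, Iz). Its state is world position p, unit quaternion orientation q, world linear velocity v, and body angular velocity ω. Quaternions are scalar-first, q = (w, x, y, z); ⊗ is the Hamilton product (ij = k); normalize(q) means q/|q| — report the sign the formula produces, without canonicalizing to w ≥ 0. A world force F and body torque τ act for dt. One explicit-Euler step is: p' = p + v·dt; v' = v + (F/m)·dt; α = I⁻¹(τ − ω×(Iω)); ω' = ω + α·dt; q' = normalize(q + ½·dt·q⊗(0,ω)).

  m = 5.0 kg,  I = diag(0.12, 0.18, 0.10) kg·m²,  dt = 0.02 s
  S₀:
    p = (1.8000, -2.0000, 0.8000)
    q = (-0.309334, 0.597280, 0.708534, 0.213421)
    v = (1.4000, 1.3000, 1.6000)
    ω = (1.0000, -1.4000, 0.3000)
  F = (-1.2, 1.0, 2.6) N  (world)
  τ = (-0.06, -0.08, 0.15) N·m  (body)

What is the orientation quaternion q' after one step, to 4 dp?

Hamilton product q⊗(0,ω) = (0.3306413, 0.2020156, 0.4673046, -1.6375262)
q + ½dt·q⊗(0,ω), renormalized = (-0.3060, 0.5992, 0.7131, 0.1970)

q' = (-0.3060, 0.5992, 0.7131, 0.1970)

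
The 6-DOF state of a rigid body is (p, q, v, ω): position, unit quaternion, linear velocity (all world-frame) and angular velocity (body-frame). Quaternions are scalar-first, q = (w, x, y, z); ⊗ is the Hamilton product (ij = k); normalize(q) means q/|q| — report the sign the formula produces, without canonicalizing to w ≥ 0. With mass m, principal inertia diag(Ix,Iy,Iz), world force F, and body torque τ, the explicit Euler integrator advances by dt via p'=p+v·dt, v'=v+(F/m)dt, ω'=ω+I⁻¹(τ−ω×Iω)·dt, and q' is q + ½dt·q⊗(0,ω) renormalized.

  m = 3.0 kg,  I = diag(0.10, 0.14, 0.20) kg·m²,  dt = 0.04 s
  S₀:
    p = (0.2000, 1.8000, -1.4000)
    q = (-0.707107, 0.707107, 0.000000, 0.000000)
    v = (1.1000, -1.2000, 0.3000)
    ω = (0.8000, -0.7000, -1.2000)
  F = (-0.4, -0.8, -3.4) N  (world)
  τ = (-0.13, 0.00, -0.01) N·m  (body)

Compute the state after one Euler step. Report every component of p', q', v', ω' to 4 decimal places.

a = F/m = (-0.1333, -0.2667, -1.1333)
p + v·dt = (0.2440, 1.7520, -1.3880)
new velocity v' = (1.0947, -1.2107, 0.2547)
gyro term ω×Iω = (0.0504, 0.0960, -0.0224)
α = I⁻¹(τ − ω×Iω) = (-1.8040, -0.6857, 0.0620)
ω' = ω + α·dt = (0.7278, -0.7274, -1.1975)
2q̇ = q⊗(0,ω) = (-0.5656856, -0.5656856, 1.3435033, 0.3535535)
updated quaternion q' = (-0.7181, 0.6954, 0.0269, 0.0071)

p' = (0.2440, 1.7520, -1.3880)
q' = (-0.7181, 0.6954, 0.0269, 0.0071)
v' = (1.0947, -1.2107, 0.2547)
ω' = (0.7278, -0.7274, -1.1975)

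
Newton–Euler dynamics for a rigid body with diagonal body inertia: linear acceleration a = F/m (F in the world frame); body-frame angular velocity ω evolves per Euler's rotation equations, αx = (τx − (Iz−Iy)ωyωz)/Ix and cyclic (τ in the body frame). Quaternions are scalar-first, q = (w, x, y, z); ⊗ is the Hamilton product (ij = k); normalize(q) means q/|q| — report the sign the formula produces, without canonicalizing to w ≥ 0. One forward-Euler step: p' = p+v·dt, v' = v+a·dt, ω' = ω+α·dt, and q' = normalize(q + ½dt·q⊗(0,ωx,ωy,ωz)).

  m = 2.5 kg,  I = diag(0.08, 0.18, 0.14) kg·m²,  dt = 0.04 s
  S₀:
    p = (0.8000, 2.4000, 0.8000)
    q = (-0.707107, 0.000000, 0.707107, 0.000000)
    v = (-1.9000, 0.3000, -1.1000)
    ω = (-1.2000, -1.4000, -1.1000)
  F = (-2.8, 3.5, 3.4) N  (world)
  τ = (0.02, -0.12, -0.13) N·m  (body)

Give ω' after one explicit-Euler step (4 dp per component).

ω' = (-1.1592, -1.4091, -1.1851)

precession coupling ω×(Iω) = (-0.0616, -0.0792, 0.1680)
(τ − ω×Iω)/I = (1.0200, -0.2267, -2.1286)
ω + α·dt = (-1.1592, -1.4091, -1.1851)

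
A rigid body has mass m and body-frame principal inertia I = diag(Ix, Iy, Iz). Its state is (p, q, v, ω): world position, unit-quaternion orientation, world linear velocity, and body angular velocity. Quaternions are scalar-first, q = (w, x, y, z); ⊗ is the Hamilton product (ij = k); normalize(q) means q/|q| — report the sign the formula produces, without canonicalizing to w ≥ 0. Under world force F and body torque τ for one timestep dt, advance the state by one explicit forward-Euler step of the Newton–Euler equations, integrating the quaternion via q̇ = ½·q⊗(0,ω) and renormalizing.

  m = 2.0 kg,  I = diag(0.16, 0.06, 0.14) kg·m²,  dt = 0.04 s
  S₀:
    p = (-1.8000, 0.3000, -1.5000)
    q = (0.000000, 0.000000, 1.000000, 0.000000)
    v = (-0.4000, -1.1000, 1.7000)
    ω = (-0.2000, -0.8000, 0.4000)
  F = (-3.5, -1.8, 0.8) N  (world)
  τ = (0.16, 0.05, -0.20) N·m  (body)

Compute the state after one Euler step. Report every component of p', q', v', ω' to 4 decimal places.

p' = (-1.8160, 0.2560, -1.4320)
q' = (0.0160, 0.0080, 0.9998, 0.0040)
v' = (-0.4700, -1.1360, 1.7160)
ω' = (-0.1536, -0.7656, 0.3474)

(τ − ω×Iω)/I = (1.1600, 0.8600, -1.3143)
ω + α·dt = (-0.1536, -0.7656, 0.3474)
Hamilton product q⊗(0,ω) = (0.8000000, 0.4000000, 0.0000000, 0.2000000)
updated quaternion q' = (0.0160, 0.0080, 0.9998, 0.0040)
p + v·dt = (-1.8160, 0.2560, -1.4320)
v' = v + a·dt = (-0.4700, -1.1360, 1.7160)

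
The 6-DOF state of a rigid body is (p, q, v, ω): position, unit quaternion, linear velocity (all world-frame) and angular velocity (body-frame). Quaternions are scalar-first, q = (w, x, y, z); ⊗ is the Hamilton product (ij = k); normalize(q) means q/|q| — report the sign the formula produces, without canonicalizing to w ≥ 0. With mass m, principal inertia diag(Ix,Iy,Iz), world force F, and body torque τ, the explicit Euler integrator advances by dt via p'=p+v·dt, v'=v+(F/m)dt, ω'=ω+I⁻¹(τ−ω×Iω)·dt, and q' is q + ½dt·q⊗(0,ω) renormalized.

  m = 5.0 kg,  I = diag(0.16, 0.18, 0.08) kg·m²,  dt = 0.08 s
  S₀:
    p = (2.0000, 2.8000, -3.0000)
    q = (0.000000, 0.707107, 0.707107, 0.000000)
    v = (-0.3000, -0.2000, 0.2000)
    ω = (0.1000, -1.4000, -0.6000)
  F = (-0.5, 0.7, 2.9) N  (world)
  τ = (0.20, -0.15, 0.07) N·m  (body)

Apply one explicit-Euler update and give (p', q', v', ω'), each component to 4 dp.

p' = (1.9760, 2.7840, -2.9840)
q' = (0.0367, 0.6889, 0.7227, -0.0423)
v' = (-0.3080, -0.1888, 0.2464)
ω' = (0.2420, -1.4645, -0.5272)

p + v·dt = (1.9760, 2.7840, -2.9840)
new velocity v' = (-0.3080, -0.1888, 0.2464)
precession coupling ω×(Iω) = (-0.0840, -0.0048, -0.0028)
(τ − ω×Iω)/I = (1.7750, -0.8067, 0.9100)
ω + α·dt = (0.2420, -1.4645, -0.5272)
2q̇ = q⊗(0,ω) = (0.9192391, -0.4242642, 0.4242642, -1.0606605)
updated quaternion q' = (0.0367, 0.6889, 0.7227, -0.0423)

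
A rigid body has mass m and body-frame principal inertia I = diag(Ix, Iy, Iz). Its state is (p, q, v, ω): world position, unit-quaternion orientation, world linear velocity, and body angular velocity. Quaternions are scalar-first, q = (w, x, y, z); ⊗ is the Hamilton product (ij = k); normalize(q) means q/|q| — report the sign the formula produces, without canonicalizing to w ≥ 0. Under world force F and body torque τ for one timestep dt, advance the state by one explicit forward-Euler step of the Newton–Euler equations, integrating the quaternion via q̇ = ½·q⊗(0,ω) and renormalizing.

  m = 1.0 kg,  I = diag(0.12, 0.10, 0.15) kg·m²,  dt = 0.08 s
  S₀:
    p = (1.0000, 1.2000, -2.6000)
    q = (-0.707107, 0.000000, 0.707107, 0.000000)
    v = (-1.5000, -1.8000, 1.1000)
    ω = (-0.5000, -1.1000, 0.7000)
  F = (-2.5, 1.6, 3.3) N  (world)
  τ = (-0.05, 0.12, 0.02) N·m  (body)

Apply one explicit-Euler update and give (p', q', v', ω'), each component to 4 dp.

new position p' = (0.8800, 1.0560, -2.5120)
v + (F/m)dt = (-1.7000, -1.6720, 1.3640)
(τ − ω×Iω)/I = (-0.0958, 1.0950, 0.2067)
new body rate ω' = (-0.5077, -1.0124, 0.7165)
2q̇ = q⊗(0,ω) = (0.7778177, 0.8485284, 0.7778177, -0.1414214)
q' = normalize(q + ½dt·q⊗(0,ω)) = (-0.6749, 0.0339, 0.7371, -0.0056)

p' = (0.8800, 1.0560, -2.5120)
q' = (-0.6749, 0.0339, 0.7371, -0.0056)
v' = (-1.7000, -1.6720, 1.3640)
ω' = (-0.5077, -1.0124, 0.7165)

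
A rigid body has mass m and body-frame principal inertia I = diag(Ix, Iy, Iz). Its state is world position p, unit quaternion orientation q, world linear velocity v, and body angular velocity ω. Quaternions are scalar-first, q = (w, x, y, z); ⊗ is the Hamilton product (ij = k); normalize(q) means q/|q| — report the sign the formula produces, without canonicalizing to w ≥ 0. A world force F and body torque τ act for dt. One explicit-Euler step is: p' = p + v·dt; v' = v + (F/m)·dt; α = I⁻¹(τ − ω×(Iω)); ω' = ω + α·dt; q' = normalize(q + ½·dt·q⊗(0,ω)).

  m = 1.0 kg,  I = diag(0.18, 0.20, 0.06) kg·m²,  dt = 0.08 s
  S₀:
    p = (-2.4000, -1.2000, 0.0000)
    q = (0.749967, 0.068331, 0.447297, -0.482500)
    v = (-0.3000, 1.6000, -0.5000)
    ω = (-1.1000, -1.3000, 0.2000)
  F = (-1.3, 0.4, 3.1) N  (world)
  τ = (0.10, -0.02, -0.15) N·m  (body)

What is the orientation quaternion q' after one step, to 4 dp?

2q̇ = q⊗(0,ω) = (0.7531502, -1.3627543, -0.4578733, 0.5531898)
q' = normalize(q + ½dt·q⊗(0,ω)) = (0.7783, 0.0138, 0.4280, -0.4593)

q' = (0.7783, 0.0138, 0.4280, -0.4593)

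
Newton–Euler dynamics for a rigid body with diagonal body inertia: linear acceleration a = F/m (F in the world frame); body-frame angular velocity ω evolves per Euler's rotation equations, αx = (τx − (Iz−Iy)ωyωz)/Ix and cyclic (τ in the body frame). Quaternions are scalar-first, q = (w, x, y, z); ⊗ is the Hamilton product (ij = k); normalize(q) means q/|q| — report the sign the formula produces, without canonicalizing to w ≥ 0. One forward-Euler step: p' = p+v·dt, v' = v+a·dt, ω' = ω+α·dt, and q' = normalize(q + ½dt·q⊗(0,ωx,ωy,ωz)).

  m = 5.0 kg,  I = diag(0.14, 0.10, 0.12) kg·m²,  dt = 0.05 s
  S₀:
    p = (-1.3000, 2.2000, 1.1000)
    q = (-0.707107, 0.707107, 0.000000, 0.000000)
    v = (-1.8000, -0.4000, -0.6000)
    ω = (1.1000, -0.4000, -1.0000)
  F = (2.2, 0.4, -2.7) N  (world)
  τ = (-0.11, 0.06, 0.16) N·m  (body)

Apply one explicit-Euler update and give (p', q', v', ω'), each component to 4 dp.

a = (0.4400, 0.0800, -0.5400)
p + v·dt = (-1.3900, 2.1800, 1.0700)
v + (F/m)dt = (-1.7780, -0.3960, -0.6270)
precession coupling ω×(Iω) = (0.0080, -0.0220, 0.0176)
angular accel α = (-0.8429, 0.8200, 1.1867)
new body rate ω' = (1.0579, -0.3590, -0.9407)
Hamilton product q⊗(0,ω) = (-0.7778177, -0.7778177, 0.9899498, 0.4242642)
q' = normalize(q + ½dt·q⊗(0,ω)) = (-0.7260, 0.6872, 0.0247, 0.0106)

p' = (-1.3900, 2.1800, 1.0700)
q' = (-0.7260, 0.6872, 0.0247, 0.0106)
v' = (-1.7780, -0.3960, -0.6270)
ω' = (1.0579, -0.3590, -0.9407)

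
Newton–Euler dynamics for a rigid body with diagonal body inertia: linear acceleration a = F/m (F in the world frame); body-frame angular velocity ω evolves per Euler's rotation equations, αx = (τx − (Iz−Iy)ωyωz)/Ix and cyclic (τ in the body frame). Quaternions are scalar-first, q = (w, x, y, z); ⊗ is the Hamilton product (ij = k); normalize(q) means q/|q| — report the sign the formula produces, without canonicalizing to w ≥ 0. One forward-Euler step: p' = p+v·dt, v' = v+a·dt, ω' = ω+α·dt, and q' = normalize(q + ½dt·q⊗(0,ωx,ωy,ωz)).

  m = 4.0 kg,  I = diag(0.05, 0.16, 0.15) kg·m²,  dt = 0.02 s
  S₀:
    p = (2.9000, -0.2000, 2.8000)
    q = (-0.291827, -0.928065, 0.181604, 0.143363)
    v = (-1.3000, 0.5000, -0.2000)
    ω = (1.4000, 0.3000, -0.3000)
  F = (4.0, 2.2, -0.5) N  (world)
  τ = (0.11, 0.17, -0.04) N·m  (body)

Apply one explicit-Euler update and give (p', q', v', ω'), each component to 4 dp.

a = (1.0000, 0.5500, -0.1250)
p' = p + v·dt = (2.8740, -0.1900, 2.7960)
v + (F/m)dt = (-1.2800, 0.5110, -0.2025)
precession coupling ω×(Iω) = (0.0009, 0.0420, 0.0462)
α = I⁻¹(τ − ω×Iω) = (2.1820, 0.8000, -0.5747)
ω' = ω + α·dt = (1.4436, 0.3160, -0.3115)
Hamilton product q⊗(0,ω) = (1.2878187, -0.5060479, -0.1652594, -0.4451170)
q + ½dt·q⊗(0,ω), renormalized = (-0.2789, -0.9330, 0.1799, 0.1389)

p' = (2.8740, -0.1900, 2.7960)
q' = (-0.2789, -0.9330, 0.1799, 0.1389)
v' = (-1.2800, 0.5110, -0.2025)
ω' = (1.4436, 0.3160, -0.3115)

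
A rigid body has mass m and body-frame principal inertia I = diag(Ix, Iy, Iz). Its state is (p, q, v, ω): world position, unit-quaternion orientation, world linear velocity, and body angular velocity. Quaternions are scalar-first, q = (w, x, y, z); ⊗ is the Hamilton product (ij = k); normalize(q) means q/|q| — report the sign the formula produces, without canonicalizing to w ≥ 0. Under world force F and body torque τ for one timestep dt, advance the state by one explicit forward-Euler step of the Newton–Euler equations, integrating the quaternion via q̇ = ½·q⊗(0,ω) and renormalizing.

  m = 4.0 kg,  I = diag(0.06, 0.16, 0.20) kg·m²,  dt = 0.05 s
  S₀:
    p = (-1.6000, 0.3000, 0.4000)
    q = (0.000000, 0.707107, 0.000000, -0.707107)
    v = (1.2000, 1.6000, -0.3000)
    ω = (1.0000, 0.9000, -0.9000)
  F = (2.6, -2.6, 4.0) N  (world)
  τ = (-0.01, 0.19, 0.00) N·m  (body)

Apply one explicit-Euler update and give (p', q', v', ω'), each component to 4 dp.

a = F/m = (0.6500, -0.6500, 1.0000)
new position p' = (-1.5400, 0.3800, 0.3850)
v' = v + a·dt = (1.2325, 1.5675, -0.2500)
angular accel α = (0.3733, 0.4000, -0.4500)
new body rate ω' = (1.0187, 0.9200, -0.9225)
2q̇ = q⊗(0,ω) = (-1.3435033, 0.6363963, -0.0707107, 0.6363963)
updated quaternion q' = (-0.0336, 0.7224, -0.0018, -0.6906)

p' = (-1.5400, 0.3800, 0.3850)
q' = (-0.0336, 0.7224, -0.0018, -0.6906)
v' = (1.2325, 1.5675, -0.2500)
ω' = (1.0187, 0.9200, -0.9225)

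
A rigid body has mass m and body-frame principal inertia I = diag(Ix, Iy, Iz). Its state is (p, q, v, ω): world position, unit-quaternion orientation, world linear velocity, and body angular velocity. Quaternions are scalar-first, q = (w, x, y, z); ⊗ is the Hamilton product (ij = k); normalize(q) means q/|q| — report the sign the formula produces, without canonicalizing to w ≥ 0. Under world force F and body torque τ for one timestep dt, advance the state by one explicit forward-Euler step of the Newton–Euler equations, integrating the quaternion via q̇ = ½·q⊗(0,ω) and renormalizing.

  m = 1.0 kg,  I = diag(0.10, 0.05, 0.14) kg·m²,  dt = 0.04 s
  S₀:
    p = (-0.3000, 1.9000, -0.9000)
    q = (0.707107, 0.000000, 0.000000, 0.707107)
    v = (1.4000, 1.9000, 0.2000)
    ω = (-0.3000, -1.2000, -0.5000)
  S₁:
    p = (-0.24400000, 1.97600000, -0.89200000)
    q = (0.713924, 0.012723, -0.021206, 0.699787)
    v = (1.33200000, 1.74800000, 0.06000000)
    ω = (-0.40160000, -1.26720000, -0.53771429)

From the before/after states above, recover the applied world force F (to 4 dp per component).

F = (-1.7000, -3.8000, -3.5000)

Δv = v₁−v₀ = (-0.06800000, -0.15200000, -0.14000000)
F = m·Δv/dt = (-1.7000, -3.8000, -3.5000)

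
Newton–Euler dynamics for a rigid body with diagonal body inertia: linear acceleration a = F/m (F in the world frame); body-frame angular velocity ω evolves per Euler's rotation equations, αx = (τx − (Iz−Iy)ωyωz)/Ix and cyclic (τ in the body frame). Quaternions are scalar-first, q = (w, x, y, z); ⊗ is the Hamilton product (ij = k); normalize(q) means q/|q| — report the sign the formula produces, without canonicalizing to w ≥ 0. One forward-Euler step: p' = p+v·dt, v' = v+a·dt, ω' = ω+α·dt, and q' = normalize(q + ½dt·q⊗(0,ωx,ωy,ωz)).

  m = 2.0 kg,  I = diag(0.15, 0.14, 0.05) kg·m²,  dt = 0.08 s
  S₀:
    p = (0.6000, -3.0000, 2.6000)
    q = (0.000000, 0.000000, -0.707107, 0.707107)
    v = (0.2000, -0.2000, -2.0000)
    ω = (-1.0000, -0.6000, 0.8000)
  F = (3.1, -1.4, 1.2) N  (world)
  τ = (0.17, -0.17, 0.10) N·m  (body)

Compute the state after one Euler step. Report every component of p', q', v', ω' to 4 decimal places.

p' = (0.6160, -3.0160, 2.4400)
q' = (-0.0395, -0.0056, -0.7342, 0.6777)
v' = (0.3240, -0.2560, -1.9520)
ω' = (-0.9324, -0.6514, 0.9696)

p' = p + v·dt = (0.6160, -3.0160, 2.4400)
v + (F/m)dt = (0.3240, -0.2560, -1.9520)
α = I⁻¹(τ − ω×Iω) = (0.8453, -0.6429, 2.1200)
ω' = ω + α·dt = (-0.9324, -0.6514, 0.9696)
Hamilton product q⊗(0,ω) = (-0.9899498, -0.1414214, -0.7071070, -0.7071070)
q + ½dt·q⊗(0,ω), renormalized = (-0.0395, -0.0056, -0.7342, 0.6777)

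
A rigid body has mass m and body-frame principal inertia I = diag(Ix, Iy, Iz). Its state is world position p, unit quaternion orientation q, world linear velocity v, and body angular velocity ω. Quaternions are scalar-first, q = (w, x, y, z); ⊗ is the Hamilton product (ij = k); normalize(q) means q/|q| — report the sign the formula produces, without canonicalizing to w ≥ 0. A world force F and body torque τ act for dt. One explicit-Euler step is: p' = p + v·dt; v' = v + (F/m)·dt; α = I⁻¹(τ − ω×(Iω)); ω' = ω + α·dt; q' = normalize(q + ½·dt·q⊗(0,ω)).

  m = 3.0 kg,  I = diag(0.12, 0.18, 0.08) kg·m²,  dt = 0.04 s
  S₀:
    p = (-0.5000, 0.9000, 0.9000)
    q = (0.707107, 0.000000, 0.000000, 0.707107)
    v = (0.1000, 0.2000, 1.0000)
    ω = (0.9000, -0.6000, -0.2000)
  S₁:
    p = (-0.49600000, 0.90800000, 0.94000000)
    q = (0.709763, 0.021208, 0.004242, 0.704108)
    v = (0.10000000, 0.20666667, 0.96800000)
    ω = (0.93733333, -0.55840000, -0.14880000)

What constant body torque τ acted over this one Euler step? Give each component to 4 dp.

τ = (0.1000, 0.1800, 0.0700)

Δω = ω₁−ω₀ = (0.03733333, 0.04160000, 0.05120000)
I·α + gyro = (0.1000, 0.1800, 0.0700)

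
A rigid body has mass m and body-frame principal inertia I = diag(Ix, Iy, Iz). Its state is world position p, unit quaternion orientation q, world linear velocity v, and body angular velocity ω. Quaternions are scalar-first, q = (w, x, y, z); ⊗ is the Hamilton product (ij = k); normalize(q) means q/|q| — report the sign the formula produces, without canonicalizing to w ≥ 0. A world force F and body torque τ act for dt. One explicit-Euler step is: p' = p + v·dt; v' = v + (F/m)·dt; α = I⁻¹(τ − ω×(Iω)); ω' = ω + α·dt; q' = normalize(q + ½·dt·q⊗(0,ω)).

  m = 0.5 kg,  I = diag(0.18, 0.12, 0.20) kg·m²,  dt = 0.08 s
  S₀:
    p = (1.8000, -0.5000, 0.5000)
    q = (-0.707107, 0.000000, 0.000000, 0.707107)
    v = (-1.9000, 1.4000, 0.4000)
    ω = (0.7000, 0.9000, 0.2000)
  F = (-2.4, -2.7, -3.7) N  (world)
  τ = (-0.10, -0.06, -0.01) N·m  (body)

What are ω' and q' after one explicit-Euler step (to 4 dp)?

angular accel α = (-0.6356, -0.4767, 0.1390)
new body rate ω' = (0.6492, 0.8619, 0.2111)
2q̇ = q⊗(0,ω) = (-0.1414214, -1.1313712, -0.1414214, -0.1414214)
q' = normalize(q + ½dt·q⊗(0,ω)) = (-0.7120, -0.0452, -0.0057, 0.7007)

ω' = (0.6492, 0.8619, 0.2111)
q' = (-0.7120, -0.0452, -0.0057, 0.7007)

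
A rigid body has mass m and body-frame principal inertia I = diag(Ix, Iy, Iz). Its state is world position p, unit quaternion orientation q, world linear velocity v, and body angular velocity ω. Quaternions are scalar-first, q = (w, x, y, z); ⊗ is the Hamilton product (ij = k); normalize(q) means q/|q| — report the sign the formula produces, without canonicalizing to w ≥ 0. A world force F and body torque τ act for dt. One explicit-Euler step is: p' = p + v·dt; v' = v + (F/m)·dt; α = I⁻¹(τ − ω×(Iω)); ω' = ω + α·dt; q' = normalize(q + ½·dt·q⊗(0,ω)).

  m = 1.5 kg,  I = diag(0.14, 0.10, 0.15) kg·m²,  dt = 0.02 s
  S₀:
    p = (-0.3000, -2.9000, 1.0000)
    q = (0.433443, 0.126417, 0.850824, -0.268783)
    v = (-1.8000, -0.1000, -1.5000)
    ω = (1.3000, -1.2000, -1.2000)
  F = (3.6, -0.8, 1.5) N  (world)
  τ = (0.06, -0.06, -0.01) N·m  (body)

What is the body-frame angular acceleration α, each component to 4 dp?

α = (-0.0857, -0.7560, -0.4827)

precession coupling ω×(Iω) = (0.0720, 0.0156, 0.0624)
(τ − ω×Iω)/I = (-0.0857, -0.7560, -0.4827)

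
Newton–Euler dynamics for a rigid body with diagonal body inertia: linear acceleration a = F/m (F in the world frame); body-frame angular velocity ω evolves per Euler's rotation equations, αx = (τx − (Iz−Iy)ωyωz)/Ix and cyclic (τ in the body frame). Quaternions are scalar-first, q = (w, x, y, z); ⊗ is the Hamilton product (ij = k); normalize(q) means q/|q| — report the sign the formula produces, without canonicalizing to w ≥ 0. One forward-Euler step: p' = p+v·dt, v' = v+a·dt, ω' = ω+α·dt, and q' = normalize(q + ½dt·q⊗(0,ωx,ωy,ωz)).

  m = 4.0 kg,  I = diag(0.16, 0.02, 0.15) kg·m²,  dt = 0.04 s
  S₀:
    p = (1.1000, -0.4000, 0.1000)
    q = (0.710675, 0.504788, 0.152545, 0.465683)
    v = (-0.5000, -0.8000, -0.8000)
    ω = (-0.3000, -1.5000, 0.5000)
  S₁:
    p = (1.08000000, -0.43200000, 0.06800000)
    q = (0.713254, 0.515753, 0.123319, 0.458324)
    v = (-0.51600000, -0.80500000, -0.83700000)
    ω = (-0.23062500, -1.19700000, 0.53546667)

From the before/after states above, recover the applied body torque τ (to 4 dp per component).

τ = (0.1800, 0.1500, 0.0700)

ω₁ − ω₀ = (0.06937500, 0.30300000, 0.03546667)
ω₀×(Iω₀) = (-0.0975, -0.0015, -0.0630)
τ = I·(Δω/dt) + ω₀×(Iω₀) = (0.1800, 0.1500, 0.0700)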